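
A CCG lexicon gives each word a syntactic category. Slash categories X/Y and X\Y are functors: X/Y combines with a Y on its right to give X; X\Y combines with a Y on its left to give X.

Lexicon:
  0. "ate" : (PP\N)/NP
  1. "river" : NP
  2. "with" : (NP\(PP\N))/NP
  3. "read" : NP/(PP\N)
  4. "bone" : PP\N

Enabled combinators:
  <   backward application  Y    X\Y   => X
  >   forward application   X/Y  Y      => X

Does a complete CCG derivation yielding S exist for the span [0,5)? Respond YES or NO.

(PP\N)/NP NP (NP\(PP\N))/NP NP/(PP\N) PP\N
CKY chart[0,5] = {NP}; S ∉ chart

NO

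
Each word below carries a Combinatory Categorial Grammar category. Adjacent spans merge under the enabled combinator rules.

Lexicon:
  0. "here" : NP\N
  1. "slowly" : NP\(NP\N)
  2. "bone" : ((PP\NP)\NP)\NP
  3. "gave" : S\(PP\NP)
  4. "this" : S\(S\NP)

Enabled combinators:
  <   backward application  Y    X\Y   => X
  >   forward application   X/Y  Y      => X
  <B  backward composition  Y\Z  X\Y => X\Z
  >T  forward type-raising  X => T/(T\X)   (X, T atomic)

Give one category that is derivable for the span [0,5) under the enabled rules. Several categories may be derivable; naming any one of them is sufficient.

S

[0,5] S   <
  [0,4] S\NP   <B
    [0,3] (PP\NP)\NP   <
      [0,2] NP   <
        [0,1] "here" : NP\N
        [1,2] "slowly" : NP\(NP\N)
      [2,3] "bone" : ((PP\NP)\NP)\NP
    [3,4] "gave" : S\(PP\NP)
  [4,5] "this" : S\(S\NP)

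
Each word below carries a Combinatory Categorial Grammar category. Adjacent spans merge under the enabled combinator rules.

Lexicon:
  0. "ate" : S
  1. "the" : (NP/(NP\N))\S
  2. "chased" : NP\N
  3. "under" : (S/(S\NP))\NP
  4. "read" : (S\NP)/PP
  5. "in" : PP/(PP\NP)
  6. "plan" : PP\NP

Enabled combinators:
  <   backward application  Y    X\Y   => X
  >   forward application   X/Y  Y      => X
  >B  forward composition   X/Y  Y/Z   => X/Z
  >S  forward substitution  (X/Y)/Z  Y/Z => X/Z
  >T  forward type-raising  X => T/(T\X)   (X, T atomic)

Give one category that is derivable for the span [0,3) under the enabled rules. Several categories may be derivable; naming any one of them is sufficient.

[0,7] S   >
  [0,4] S/(S\NP)   <
    [0,3] NP   >
      [0,2] NP/(NP\N)   <
        [0,1] "ate" : S
        [1,2] "the" : (NP/(NP\N))\S
      [2,3] "chased" : NP\N
    [3,4] "under" : (S/(S\NP))\NP
  [4,7] S\NP   >
    [4,5] "read" : (S\NP)/PP
    [5,7] PP   >
      [5,6] "in" : PP/(PP\NP)
      [6,7] "plan" : PP\NP

NP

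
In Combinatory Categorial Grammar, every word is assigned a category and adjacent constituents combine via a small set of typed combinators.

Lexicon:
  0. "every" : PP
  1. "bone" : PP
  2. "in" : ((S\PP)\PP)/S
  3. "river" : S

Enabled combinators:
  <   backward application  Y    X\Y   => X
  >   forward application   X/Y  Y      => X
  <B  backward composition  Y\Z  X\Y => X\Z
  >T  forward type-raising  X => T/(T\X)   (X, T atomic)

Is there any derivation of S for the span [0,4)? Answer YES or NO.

YES

[0,4] S   <
  [0,1] "every" : PP
  [1,4] S\PP   <
    [1,2] "bone" : PP
    [2,4] (S\PP)\PP   >
      [2,3] "in" : ((S\PP)\PP)/S
      [3,4] "river" : S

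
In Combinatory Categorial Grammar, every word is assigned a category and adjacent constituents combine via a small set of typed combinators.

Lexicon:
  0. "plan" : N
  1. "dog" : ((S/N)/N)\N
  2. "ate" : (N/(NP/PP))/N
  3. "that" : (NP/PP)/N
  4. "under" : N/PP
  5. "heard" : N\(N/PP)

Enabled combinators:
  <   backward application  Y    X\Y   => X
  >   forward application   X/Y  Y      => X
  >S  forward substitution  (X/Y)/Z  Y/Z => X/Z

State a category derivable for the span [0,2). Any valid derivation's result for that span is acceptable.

(S/N)/N

[0,6] S   >
  [0,4] S/N   >S
    [0,2] (S/N)/N   <
      [0,1] "plan" : N
      [1,2] "dog" : ((S/N)/N)\N
    [2,4] N/N   >S
      [2,3] "ate" : (N/(NP/PP))/N
      [3,4] "that" : (NP/PP)/N
  [4,6] N   <
    [4,5] "under" : N/PP
    [5,6] "heard" : N\(N/PP)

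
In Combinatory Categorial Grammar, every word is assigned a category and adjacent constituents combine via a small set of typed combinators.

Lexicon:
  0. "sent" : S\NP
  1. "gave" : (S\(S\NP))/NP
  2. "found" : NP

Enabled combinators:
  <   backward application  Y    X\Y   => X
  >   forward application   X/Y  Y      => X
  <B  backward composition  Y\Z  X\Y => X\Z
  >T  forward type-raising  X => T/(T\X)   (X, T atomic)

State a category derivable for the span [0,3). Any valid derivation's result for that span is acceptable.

[0,3] S   <
  [0,1] "sent" : S\NP
  [1,3] S\(S\NP)   >
    [1,2] "gave" : (S\(S\NP))/NP
    [2,3] "found" : NP

S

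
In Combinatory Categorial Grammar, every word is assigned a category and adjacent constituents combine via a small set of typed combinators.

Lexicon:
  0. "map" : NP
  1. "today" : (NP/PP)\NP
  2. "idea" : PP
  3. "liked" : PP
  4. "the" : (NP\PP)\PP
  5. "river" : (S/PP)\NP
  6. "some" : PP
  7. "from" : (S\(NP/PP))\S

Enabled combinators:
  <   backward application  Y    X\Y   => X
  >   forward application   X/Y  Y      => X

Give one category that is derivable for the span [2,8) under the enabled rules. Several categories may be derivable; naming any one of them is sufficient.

[0,8] S   <
  [0,2] NP/PP   <
    [0,1] "map" : NP
    [1,2] "today" : (NP/PP)\NP
  [2,8] S\(NP/PP)   <
    [2,7] S   >
      [2,6] S/PP   <
        [2,5] NP   <
          [2,3] "idea" : PP
          [3,5] NP\PP   <
            [3,4] "liked" : PP
            [4,5] "the" : (NP\PP)\PP
        [5,6] "river" : (S/PP)\NP
      [6,7] "some" : PP
    [7,8] "from" : (S\(NP/PP))\S

S\(NP/PP)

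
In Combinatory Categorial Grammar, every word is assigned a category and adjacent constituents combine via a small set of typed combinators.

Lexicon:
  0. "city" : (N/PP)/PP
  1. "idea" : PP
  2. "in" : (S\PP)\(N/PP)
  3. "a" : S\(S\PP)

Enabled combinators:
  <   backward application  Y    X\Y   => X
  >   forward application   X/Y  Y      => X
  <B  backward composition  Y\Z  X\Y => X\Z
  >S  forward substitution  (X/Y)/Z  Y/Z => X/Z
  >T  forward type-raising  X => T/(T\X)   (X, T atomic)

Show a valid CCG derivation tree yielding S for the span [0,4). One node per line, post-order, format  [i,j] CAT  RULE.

[0,1] (N/PP)/PP  lex  "city"
[1,2] PP  lex  "idea"
[0,2] N/PP  >  k=1
[2,3] (S\PP)\(N/PP)  lex  "in"
[0,3] S\PP  <  k=2
[3,4] S\(S\PP)  lex  "a"
[0,4] S  <  k=3

[0,4] S   <
  [0,3] S\PP   <
    [0,2] N/PP   >
      [0,1] "city" : (N/PP)/PP
      [1,2] "idea" : PP
    [2,3] "in" : (S\PP)\(N/PP)
  [3,4] "a" : S\(S\PP)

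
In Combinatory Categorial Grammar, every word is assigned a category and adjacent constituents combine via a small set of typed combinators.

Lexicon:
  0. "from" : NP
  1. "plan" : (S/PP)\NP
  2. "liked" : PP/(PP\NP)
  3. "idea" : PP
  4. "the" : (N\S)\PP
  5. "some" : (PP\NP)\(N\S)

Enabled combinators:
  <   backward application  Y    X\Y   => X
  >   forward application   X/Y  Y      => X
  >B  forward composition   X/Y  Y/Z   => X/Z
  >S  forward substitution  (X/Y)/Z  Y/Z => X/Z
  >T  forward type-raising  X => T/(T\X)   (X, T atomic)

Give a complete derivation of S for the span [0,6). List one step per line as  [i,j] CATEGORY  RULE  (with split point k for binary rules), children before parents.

[0,6] S   >
  [0,2] S/PP   <
    [0,1] "from" : NP
    [1,2] "plan" : (S/PP)\NP
  [2,6] PP   >
    [2,3] "liked" : PP/(PP\NP)
    [3,6] PP\NP   <
      [3,5] N\S   <
        [3,4] "idea" : PP
        [4,5] "the" : (N\S)\PP
      [5,6] "some" : (PP\NP)\(N\S)

[0,1] NP  lex  "from"
[1,2] (S/PP)\NP  lex  "plan"
[0,2] S/PP  <  k=1
[2,3] PP/(PP\NP)  lex  "liked"
[3,4] PP  lex  "idea"
[4,5] (N\S)\PP  lex  "the"
[3,5] N\S  <  k=4
[5,6] (PP\NP)\(N\S)  lex  "some"
[3,6] PP\NP  <  k=5
[2,6] PP  >  k=3
[0,6] S  >  k=2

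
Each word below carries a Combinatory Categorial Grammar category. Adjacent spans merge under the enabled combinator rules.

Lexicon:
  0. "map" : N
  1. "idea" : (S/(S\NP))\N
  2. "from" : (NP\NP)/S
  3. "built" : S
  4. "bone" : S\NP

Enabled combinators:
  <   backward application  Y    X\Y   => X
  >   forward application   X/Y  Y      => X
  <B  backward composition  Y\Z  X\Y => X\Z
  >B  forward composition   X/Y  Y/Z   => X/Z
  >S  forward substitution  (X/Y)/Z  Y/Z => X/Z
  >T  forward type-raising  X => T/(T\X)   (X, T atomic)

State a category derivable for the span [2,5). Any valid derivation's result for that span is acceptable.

[0,5] S   >
  [0,2] S/(S\NP)   <
    [0,1] "map" : N
    [1,2] "idea" : (S/(S\NP))\N
  [2,5] S\NP   <B
    [2,4] NP\NP   >
      [2,3] "from" : (NP\NP)/S
      [3,4] "built" : S
    [4,5] "bone" : S\NP

S\NP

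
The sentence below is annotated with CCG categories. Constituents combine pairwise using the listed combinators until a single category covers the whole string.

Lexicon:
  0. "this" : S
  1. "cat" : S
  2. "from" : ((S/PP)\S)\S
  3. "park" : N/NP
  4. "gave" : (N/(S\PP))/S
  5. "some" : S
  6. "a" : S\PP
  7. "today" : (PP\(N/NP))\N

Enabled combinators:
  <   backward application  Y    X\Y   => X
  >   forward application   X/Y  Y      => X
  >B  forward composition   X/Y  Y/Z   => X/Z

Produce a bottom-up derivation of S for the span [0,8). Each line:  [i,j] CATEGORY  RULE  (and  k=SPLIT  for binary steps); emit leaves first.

[0,8] S   >
  [0,3] S/PP   <
    [0,1] "this" : S
    [1,3] (S/PP)\S   <
      [1,2] "cat" : S
      [2,3] "from" : ((S/PP)\S)\S
  [3,8] PP   <
    [3,4] "park" : N/NP
    [4,8] PP\(N/NP)   <
      [4,7] N   >
        [4,6] N/(S\PP)   >
          [4,5] "gave" : (N/(S\PP))/S
          [5,6] "some" : S
        [6,7] "a" : S\PP
      [7,8] "today" : (PP\(N/NP))\N

[0,1] S  lex  "this"
[1,2] S  lex  "cat"
[2,3] ((S/PP)\S)\S  lex  "from"
[1,3] (S/PP)\S  <  k=2
[0,3] S/PP  <  k=1
[3,4] N/NP  lex  "park"
[4,5] (N/(S\PP))/S  lex  "gave"
[5,6] S  lex  "some"
[4,6] N/(S\PP)  >  k=5
[6,7] S\PP  lex  "a"
[4,7] N  >  k=6
[7,8] (PP\(N/NP))\N  lex  "today"
[4,8] PP\(N/NP)  <  k=7
[3,8] PP  <  k=4
[0,8] S  >  k=3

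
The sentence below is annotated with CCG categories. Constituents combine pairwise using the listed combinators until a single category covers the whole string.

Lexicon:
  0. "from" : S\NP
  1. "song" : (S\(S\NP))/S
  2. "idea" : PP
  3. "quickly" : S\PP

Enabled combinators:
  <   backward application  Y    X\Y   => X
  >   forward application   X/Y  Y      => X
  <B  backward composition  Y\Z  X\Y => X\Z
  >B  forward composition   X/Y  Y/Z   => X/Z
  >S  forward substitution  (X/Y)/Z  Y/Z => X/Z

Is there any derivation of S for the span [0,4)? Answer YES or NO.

[0,4] S   <
  [0,1] "from" : S\NP
  [1,4] S\(S\NP)   >
    [1,2] "song" : (S\(S\NP))/S
    [2,4] S   <
      [2,3] "idea" : PP
      [3,4] "quickly" : S\PP

YES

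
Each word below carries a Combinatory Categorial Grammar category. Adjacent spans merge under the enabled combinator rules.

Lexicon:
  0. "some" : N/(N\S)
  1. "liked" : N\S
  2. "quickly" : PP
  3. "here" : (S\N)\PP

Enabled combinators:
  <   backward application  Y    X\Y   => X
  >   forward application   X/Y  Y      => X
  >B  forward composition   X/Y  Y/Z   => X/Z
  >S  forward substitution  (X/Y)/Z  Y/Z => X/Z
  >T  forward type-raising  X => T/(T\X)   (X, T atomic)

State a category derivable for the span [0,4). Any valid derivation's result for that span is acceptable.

[0,4] S   <
  [0,2] N   >
    [0,1] "some" : N/(N\S)
    [1,2] "liked" : N\S
  [2,4] S\N   <
    [2,3] "quickly" : PP
    [3,4] "here" : (S\N)\PP

S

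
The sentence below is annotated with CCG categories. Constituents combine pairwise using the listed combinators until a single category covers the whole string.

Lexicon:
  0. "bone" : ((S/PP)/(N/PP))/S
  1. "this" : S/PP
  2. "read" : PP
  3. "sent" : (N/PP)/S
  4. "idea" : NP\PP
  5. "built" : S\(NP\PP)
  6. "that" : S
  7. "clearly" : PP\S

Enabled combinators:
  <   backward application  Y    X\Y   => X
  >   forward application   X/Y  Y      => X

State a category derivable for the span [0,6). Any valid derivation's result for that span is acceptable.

[0,8] S   >
  [0,6] S/PP   >
    [0,3] (S/PP)/(N/PP)   >
      [0,1] "bone" : ((S/PP)/(N/PP))/S
      [1,3] S   >
        [1,2] "this" : S/PP
        [2,3] "read" : PP
    [3,6] N/PP   >
      [3,4] "sent" : (N/PP)/S
      [4,6] S   <
        [4,5] "idea" : NP\PP
        [5,6] "built" : S\(NP\PP)
  [6,8] PP   <
    [6,7] "that" : S
    [7,8] "clearly" : PP\S

S/PP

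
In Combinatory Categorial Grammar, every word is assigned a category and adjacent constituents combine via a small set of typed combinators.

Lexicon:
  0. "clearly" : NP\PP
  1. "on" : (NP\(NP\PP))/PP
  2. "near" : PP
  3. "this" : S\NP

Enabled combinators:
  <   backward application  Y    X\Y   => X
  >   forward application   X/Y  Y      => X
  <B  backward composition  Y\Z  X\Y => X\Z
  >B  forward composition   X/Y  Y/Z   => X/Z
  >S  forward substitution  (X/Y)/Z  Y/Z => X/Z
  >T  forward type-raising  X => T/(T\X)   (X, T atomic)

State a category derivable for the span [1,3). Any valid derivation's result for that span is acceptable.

NP\(NP\PP)

[0,4] S   <
  [0,3] NP   <
    [0,1] "clearly" : NP\PP
    [1,3] NP\(NP\PP)   >
      [1,2] "on" : (NP\(NP\PP))/PP
      [2,3] "near" : PP
  [3,4] "this" : S\NP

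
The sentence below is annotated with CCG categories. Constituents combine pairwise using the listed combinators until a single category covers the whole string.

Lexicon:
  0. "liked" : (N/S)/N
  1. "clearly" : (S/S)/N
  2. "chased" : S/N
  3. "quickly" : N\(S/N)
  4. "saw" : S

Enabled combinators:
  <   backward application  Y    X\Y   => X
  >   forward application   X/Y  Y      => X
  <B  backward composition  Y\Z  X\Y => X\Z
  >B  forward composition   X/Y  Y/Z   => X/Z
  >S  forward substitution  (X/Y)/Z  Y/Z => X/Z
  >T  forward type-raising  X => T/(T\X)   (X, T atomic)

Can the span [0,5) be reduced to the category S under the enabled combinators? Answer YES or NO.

(N/S)/N (S/S)/N S/N N\(S/N) S
CKY chart[0,5] = {(N/S)/(N\S), N, N/(N\N), N/(S\S), NP/(NP\N), PP/(PP\N), S/(S\N)}; S ∉ chart

NO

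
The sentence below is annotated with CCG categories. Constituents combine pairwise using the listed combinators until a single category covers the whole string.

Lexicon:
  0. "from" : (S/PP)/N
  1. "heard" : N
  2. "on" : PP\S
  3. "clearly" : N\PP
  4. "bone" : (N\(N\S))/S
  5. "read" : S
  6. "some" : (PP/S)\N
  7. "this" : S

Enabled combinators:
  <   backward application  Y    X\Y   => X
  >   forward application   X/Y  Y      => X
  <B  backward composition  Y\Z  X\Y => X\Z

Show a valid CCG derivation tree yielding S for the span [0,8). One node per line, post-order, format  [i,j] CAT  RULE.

[0,1] (S/PP)/N  lex  "from"
[1,2] N  lex  "heard"
[0,2] S/PP  >  k=1
[2,3] PP\S  lex  "on"
[3,4] N\PP  lex  "clearly"
[2,4] N\S  <B  k=3
[4,5] (N\(N\S))/S  lex  "bone"
[5,6] S  lex  "read"
[4,6] N\(N\S)  >  k=5
[2,6] N  <  k=4
[6,7] (PP/S)\N  lex  "some"
[2,7] PP/S  <  k=6
[7,8] S  lex  "this"
[2,8] PP  >  k=7
[0,8] S  >  k=2

[0,8] S   >
  [0,2] S/PP   >
    [0,1] "from" : (S/PP)/N
    [1,2] "heard" : N
  [2,8] PP   >
    [2,7] PP/S   <
      [2,6] N   <
        [2,4] N\S   <B
          [2,3] "on" : PP\S
          [3,4] "clearly" : N\PP
        [4,6] N\(N\S)   >
          [4,5] "bone" : (N\(N\S))/S
          [5,6] "read" : S
      [6,7] "some" : (PP/S)\N
    [7,8] "this" : S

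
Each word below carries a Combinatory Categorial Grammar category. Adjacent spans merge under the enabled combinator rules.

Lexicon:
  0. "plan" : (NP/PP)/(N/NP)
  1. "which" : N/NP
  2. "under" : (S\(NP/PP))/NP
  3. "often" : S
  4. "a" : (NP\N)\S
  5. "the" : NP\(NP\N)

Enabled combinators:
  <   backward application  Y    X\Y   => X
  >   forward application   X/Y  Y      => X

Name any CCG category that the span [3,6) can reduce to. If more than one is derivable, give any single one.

[0,6] S   <
  [0,2] NP/PP   >
    [0,1] "plan" : (NP/PP)/(N/NP)
    [1,2] "which" : N/NP
  [2,6] S\(NP/PP)   >
    [2,3] "under" : (S\(NP/PP))/NP
    [3,6] NP   <
      [3,5] NP\N   <
        [3,4] "often" : S
        [4,5] "a" : (NP\N)\S
      [5,6] "the" : NP\(NP\N)

NP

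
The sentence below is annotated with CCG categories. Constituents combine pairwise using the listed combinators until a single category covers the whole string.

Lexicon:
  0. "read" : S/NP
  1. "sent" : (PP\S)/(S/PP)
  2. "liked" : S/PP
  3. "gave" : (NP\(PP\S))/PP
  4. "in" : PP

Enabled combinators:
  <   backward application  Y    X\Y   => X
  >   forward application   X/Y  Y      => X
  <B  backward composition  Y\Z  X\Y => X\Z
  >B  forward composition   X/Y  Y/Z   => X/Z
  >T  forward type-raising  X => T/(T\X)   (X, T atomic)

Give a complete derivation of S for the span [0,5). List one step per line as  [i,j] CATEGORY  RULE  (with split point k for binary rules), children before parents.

[0,5] S   >
  [0,1] "read" : S/NP
  [1,5] NP   <
    [1,3] PP\S   >
      [1,2] "sent" : (PP\S)/(S/PP)
      [2,3] "liked" : S/PP
    [3,5] NP\(PP\S)   >
      [3,4] "gave" : (NP\(PP\S))/PP
      [4,5] "in" : PP

[0,1] S/NP  lex  "read"
[1,2] (PP\S)/(S/PP)  lex  "sent"
[2,3] S/PP  lex  "liked"
[1,3] PP\S  >  k=2
[3,4] (NP\(PP\S))/PP  lex  "gave"
[4,5] PP  lex  "in"
[3,5] NP\(PP\S)  >  k=4
[1,5] NP  <  k=3
[0,5] S  >  k=1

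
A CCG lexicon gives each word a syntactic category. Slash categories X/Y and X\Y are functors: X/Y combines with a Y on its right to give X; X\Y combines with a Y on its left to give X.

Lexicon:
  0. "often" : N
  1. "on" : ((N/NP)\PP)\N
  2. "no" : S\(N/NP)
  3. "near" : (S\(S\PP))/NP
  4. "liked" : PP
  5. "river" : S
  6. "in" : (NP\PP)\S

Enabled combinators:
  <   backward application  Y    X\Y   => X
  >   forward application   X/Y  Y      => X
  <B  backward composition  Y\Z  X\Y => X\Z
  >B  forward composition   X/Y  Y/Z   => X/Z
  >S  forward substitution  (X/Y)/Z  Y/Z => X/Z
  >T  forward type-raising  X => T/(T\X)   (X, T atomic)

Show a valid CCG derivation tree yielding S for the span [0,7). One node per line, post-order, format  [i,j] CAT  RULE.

[0,1] N  lex  "often"
[1,2] ((N/NP)\PP)\N  lex  "on"
[0,2] (N/NP)\PP  <  k=1
[2,3] S\(N/NP)  lex  "no"
[0,3] S\PP  <B  k=2
[3,4] (S\(S\PP))/NP  lex  "near"
[4,5] PP  lex  "liked"
[4,5] NP/(NP\PP)  >T
[5,6] S  lex  "river"
[6,7] (NP\PP)\S  lex  "in"
[5,7] NP\PP  <  k=6
[4,7] NP  >  k=5
[3,7] S\(S\PP)  >  k=4
[0,7] S  <  k=3

[0,7] S   <
  [0,3] S\PP   <B
    [0,2] (N/NP)\PP   <
      [0,1] "often" : N
      [1,2] "on" : ((N/NP)\PP)\N
    [2,3] "no" : S\(N/NP)
  [3,7] S\(S\PP)   >
    [3,4] "near" : (S\(S\PP))/NP
    [4,7] NP   >
      [4,5] NP/(NP\PP)   >T
        [4,5] "liked" : PP
      [5,7] NP\PP   <
        [5,6] "river" : S
        [6,7] "in" : (NP\PP)\S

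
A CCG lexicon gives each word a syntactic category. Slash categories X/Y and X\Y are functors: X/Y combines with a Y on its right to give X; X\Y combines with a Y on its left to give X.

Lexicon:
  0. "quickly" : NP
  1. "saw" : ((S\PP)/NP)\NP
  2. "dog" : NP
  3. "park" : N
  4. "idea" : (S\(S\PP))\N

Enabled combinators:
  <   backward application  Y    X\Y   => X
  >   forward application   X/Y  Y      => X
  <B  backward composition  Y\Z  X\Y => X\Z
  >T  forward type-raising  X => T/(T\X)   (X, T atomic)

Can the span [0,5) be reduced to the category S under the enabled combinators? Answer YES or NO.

[0,5] S   <
  [0,3] S\PP   >
    [0,2] (S\PP)/NP   <
      [0,1] "quickly" : NP
      [1,2] "saw" : ((S\PP)/NP)\NP
    [2,3] "dog" : NP
  [3,5] S\(S\PP)   <
    [3,4] "park" : N
    [4,5] "idea" : (S\(S\PP))\N

YES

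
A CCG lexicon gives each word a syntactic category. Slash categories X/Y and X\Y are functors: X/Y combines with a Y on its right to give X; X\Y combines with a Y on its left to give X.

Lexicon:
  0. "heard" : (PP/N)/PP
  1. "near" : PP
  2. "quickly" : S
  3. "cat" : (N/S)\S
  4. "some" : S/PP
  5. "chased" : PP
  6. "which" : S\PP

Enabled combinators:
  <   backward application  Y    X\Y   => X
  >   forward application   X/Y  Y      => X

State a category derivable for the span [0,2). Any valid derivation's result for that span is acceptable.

[0,7] S   <
  [0,6] PP   >
    [0,2] PP/N   >
      [0,1] "heard" : (PP/N)/PP
      [1,2] "near" : PP
    [2,6] N   >
      [2,4] N/S   <
        [2,3] "quickly" : S
        [3,4] "cat" : (N/S)\S
      [4,6] S   >
        [4,5] "some" : S/PP
        [5,6] "chased" : PP
  [6,7] "which" : S\PP

PP/N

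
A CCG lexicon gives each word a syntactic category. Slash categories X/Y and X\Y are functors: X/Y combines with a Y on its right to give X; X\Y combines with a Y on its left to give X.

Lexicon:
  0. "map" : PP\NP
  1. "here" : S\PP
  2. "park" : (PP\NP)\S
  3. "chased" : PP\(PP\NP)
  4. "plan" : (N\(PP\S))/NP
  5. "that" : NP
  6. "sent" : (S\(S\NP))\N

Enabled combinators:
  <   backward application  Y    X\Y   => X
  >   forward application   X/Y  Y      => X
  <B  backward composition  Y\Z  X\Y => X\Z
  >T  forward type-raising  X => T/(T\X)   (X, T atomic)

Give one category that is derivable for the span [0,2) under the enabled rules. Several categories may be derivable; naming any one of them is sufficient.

[0,7] S   <
  [0,2] S\NP   <B
    [0,1] "map" : PP\NP
    [1,2] "here" : S\PP
  [2,7] S\(S\NP)   <
    [2,6] N   <
      [2,4] PP\S   <B
        [2,3] "park" : (PP\NP)\S
        [3,4] "chased" : PP\(PP\NP)
      [4,6] N\(PP\S)   >
        [4,5] "plan" : (N\(PP\S))/NP
        [5,6] "that" : NP
    [6,7] "sent" : (S\(S\NP))\N

S\NP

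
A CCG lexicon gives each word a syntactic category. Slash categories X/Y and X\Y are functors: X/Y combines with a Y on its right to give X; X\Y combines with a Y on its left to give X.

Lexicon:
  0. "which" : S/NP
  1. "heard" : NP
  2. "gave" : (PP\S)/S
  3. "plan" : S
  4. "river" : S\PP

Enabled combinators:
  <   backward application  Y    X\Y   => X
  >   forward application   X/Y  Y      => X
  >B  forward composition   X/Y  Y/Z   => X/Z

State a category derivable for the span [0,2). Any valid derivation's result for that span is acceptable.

[0,5] S   <
  [0,4] PP   <
    [0,2] S   >
      [0,1] "which" : S/NP
      [1,2] "heard" : NP
    [2,4] PP\S   >
      [2,3] "gave" : (PP\S)/S
      [3,4] "plan" : S
  [4,5] "river" : S\PP

S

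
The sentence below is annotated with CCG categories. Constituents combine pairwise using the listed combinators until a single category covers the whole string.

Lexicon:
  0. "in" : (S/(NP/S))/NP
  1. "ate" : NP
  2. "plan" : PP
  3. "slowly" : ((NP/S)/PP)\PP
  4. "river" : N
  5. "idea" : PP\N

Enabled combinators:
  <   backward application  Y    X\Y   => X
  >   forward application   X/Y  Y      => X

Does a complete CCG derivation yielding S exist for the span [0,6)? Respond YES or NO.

YES

[0,6] S   >
  [0,2] S/(NP/S)   >
    [0,1] "in" : (S/(NP/S))/NP
    [1,2] "ate" : NP
  [2,6] NP/S   >
    [2,4] (NP/S)/PP   <
      [2,3] "plan" : PP
      [3,4] "slowly" : ((NP/S)/PP)\PP
    [4,6] PP   <
      [4,5] "river" : N
      [5,6] "idea" : PP\N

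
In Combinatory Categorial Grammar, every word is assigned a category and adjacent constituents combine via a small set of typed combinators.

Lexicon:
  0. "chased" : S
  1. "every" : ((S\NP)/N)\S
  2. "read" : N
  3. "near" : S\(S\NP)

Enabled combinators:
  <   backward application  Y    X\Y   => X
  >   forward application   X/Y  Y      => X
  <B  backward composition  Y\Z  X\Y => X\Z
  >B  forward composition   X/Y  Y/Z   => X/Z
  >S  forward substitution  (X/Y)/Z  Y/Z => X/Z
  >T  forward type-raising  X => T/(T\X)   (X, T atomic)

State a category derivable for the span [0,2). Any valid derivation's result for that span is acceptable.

[0,4] S   <
  [0,3] S\NP   >
    [0,2] (S\NP)/N   <
      [0,1] "chased" : S
      [1,2] "every" : ((S\NP)/N)\S
    [2,3] "read" : N
  [3,4] "near" : S\(S\NP)

(S\NP)/N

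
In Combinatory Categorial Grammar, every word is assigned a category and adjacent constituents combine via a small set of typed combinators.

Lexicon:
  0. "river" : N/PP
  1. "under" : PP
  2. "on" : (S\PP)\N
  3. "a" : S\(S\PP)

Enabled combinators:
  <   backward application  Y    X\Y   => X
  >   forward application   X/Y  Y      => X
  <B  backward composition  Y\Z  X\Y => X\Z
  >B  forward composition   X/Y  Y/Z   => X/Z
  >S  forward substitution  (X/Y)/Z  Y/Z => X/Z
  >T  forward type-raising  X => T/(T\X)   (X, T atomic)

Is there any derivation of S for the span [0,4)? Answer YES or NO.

[0,4] S   <
  [0,3] S\PP   <
    [0,2] N   >
      [0,1] "river" : N/PP
      [1,2] "under" : PP
    [2,3] "on" : (S\PP)\N
  [3,4] "a" : S\(S\PP)

YES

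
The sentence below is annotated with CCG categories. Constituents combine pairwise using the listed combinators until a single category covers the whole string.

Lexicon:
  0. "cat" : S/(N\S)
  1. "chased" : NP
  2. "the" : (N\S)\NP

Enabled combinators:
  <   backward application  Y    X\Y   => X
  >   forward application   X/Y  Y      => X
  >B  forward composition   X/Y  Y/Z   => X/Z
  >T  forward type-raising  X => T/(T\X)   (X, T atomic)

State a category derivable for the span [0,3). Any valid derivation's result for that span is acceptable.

[0,3] S   >
  [0,1] "cat" : S/(N\S)
  [1,3] N\S   <
    [1,2] "chased" : NP
    [2,3] "the" : (N\S)\NP

S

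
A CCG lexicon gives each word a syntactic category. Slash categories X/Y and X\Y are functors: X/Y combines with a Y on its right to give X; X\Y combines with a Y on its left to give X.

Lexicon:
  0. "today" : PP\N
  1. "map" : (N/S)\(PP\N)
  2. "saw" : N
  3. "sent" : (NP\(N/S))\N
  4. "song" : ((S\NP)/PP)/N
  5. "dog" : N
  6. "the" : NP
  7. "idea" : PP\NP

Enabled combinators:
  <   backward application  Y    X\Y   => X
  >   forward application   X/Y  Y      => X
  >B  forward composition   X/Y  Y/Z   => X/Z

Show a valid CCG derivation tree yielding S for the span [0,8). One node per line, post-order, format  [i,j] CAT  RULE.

[0,8] S   <
  [0,4] NP   <
    [0,2] N/S   <
      [0,1] "today" : PP\N
      [1,2] "map" : (N/S)\(PP\N)
    [2,4] NP\(N/S)   <
      [2,3] "saw" : N
      [3,4] "sent" : (NP\(N/S))\N
  [4,8] S\NP   >
    [4,6] (S\NP)/PP   >
      [4,5] "song" : ((S\NP)/PP)/N
      [5,6] "dog" : N
    [6,8] PP   <
      [6,7] "the" : NP
      [7,8] "idea" : PP\NP

[0,1] PP\N  lex  "today"
[1,2] (N/S)\(PP\N)  lex  "map"
[0,2] N/S  <  k=1
[2,3] N  lex  "saw"
[3,4] (NP\(N/S))\N  lex  "sent"
[2,4] NP\(N/S)  <  k=3
[0,4] NP  <  k=2
[4,5] ((S\NP)/PP)/N  lex  "song"
[5,6] N  lex  "dog"
[4,6] (S\NP)/PP  >  k=5
[6,7] NP  lex  "the"
[7,8] PP\NP  lex  "idea"
[6,8] PP  <  k=7
[4,8] S\NP  >  k=6
[0,8] S  <  k=4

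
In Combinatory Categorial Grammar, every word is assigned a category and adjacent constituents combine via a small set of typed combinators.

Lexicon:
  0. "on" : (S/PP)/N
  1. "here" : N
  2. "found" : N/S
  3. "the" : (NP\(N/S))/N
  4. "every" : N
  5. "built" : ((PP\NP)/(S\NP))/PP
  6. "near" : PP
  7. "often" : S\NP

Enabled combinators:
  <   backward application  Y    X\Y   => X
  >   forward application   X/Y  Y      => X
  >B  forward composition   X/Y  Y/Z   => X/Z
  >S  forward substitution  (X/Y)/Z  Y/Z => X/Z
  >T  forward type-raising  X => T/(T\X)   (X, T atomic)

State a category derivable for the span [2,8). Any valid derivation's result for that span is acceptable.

[0,8] S   >
  [0,2] S/PP   >
    [0,1] "on" : (S/PP)/N
    [1,2] "here" : N
  [2,8] PP   <
    [2,5] NP   <
      [2,3] "found" : N/S
      [3,5] NP\(N/S)   >
        [3,4] "the" : (NP\(N/S))/N
        [4,5] "every" : N
    [5,8] PP\NP   >
      [5,7] (PP\NP)/(S\NP)   >
        [5,6] "built" : ((PP\NP)/(S\NP))/PP
        [6,7] "near" : PP
      [7,8] "often" : S\NP

PP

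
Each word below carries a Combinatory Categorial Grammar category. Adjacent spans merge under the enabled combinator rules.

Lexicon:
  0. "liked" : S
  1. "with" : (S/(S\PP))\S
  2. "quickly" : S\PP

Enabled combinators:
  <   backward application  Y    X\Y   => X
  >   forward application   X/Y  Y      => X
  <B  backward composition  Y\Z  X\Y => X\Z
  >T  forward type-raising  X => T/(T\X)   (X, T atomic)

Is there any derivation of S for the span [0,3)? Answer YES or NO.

YES

[0,3] S   >
  [0,2] S/(S\PP)   <
    [0,1] "liked" : S
    [1,2] "with" : (S/(S\PP))\S
  [2,3] "quickly" : S\PP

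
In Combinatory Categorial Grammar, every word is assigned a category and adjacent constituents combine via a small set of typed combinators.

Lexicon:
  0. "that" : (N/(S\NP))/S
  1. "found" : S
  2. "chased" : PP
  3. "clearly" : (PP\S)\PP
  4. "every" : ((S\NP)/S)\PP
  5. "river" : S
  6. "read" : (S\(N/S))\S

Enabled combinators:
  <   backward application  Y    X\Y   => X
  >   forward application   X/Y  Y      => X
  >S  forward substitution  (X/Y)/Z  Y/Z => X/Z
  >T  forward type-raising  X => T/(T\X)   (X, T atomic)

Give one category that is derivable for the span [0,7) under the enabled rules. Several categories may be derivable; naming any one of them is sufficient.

[0,7] S   <
  [0,5] N/S   >S
    [0,1] "that" : (N/(S\NP))/S
    [1,5] (S\NP)/S   <
      [1,4] PP   >
        [1,2] PP/(PP\S)   >T
          [1,2] "found" : S
        [2,4] PP\S   <
          [2,3] "chased" : PP
          [3,4] "clearly" : (PP\S)\PP
      [4,5] "every" : ((S\NP)/S)\PP
  [5,7] S\(N/S)   <
    [5,6] "river" : S
    [6,7] "read" : (S\(N/S))\S

S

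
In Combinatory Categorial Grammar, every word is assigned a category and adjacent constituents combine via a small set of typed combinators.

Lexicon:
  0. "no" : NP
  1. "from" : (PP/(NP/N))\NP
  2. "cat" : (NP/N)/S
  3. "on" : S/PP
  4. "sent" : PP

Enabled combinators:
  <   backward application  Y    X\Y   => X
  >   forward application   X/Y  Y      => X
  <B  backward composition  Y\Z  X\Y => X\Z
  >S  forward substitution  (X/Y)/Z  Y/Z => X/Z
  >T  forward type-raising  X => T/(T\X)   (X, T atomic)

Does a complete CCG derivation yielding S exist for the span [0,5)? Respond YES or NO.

NO

NP (PP/(NP/N))\NP (NP/N)/S S/PP PP
CKY chart[0,5] = {N/(N\PP), NP/(NP\PP), PP, PP/(PP\PP), S/(S\PP)}; S ∉ chart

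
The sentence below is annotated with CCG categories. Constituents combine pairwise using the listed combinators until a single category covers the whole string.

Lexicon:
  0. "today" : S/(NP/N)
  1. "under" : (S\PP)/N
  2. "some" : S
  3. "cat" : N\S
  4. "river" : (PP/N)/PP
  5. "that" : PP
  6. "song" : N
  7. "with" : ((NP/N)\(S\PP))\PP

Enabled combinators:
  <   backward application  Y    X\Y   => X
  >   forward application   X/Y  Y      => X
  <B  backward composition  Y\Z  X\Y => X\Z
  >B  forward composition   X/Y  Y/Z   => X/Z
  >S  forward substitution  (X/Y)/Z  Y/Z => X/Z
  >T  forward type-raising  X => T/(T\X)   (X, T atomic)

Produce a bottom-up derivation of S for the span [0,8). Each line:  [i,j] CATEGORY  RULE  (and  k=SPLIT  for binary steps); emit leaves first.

[0,1] S/(NP/N)  lex  "today"
[1,2] (S\PP)/N  lex  "under"
[2,3] S  lex  "some"
[3,4] N\S  lex  "cat"
[2,4] N  <  k=3
[1,4] S\PP  >  k=2
[4,5] (PP/N)/PP  lex  "river"
[5,6] PP  lex  "that"
[4,6] PP/N  >  k=5
[6,7] N  lex  "song"
[4,7] PP  >  k=6
[7,8] ((NP/N)\(S\PP))\PP  lex  "with"
[4,8] (NP/N)\(S\PP)  <  k=7
[1,8] NP/N  <  k=4
[0,8] S  >  k=1

[0,8] S   >
  [0,1] "today" : S/(NP/N)
  [1,8] NP/N   <
    [1,4] S\PP   >
      [1,2] "under" : (S\PP)/N
      [2,4] N   <
        [2,3] "some" : S
        [3,4] "cat" : N\S
    [4,8] (NP/N)\(S\PP)   <
      [4,7] PP   >
        [4,6] PP/N   >
          [4,5] "river" : (PP/N)/PP
          [5,6] "that" : PP
        [6,7] "song" : N
      [7,8] "with" : ((NP/N)\(S\PP))\PP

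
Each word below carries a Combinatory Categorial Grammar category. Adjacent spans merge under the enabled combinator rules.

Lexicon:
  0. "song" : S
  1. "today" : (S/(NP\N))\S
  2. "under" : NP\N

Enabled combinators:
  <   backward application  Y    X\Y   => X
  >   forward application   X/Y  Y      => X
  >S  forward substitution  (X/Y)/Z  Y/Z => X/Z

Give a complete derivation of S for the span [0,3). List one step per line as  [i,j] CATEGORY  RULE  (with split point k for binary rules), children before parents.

[0,1] S  lex  "song"
[1,2] (S/(NP\N))\S  lex  "today"
[0,2] S/(NP\N)  <  k=1
[2,3] NP\N  lex  "under"
[0,3] S  >  k=2

[0,3] S   >
  [0,2] S/(NP\N)   <
    [0,1] "song" : S
    [1,2] "today" : (S/(NP\N))\S
  [2,3] "under" : NP\N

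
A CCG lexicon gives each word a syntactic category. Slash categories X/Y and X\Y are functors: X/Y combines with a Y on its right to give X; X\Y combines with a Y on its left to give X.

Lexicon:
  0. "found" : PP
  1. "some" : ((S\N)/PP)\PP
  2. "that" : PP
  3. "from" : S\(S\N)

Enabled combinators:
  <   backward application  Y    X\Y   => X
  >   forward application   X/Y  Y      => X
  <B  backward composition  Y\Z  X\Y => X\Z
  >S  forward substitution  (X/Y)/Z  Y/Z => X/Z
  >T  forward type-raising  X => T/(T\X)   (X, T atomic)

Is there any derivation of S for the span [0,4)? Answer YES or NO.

YES

[0,4] S   <
  [0,3] S\N   >
    [0,2] (S\N)/PP   <
      [0,1] "found" : PP
      [1,2] "some" : ((S\N)/PP)\PP
    [2,3] "that" : PP
  [3,4] "from" : S\(S\N)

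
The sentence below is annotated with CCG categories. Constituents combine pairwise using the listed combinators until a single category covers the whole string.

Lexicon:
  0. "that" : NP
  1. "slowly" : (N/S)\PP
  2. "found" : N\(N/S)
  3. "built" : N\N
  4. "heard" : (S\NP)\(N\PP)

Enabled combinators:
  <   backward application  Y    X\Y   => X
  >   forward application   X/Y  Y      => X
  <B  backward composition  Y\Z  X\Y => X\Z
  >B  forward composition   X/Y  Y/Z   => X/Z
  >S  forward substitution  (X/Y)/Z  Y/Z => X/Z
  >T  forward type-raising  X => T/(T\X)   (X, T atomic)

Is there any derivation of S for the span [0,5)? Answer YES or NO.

[0,5] S   <
  [0,1] "that" : NP
  [1,5] S\NP   <
    [1,4] N\PP   <B
      [1,3] N\PP   <B
        [1,2] "slowly" : (N/S)\PP
        [2,3] "found" : N\(N/S)
      [3,4] "built" : N\N
    [4,5] "heard" : (S\NP)\(N\PP)

YES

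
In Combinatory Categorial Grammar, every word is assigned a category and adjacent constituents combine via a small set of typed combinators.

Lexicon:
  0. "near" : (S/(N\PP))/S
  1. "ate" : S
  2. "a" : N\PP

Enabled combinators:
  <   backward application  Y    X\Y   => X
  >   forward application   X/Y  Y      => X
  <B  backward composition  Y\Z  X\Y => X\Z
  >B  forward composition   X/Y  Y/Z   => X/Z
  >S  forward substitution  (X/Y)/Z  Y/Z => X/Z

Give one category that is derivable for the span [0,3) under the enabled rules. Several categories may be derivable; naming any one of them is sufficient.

[0,3] S   >
  [0,2] S/(N\PP)   >
    [0,1] "near" : (S/(N\PP))/S
    [1,2] "ate" : S
  [2,3] "a" : N\PP

S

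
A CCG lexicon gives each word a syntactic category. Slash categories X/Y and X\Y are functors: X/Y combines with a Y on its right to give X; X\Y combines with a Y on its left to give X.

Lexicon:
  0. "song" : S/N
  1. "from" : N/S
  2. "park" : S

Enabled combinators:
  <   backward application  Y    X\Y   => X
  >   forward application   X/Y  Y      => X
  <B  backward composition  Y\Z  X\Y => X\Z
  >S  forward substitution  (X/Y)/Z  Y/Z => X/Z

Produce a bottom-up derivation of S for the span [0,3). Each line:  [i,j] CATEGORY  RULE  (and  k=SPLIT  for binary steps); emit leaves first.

[0,1] S/N  lex  "song"
[1,2] N/S  lex  "from"
[2,3] S  lex  "park"
[1,3] N  >  k=2
[0,3] S  >  k=1

[0,3] S   >
  [0,1] "song" : S/N
  [1,3] N   >
    [1,2] "from" : N/S
    [2,3] "park" : S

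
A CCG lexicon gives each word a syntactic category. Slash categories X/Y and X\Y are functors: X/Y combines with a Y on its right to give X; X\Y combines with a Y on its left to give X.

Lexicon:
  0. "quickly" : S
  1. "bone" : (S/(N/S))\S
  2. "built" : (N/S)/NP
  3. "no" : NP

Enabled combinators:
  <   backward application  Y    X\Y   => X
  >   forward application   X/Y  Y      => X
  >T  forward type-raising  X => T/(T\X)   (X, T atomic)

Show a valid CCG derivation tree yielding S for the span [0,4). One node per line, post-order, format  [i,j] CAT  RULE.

[0,1] S  lex  "quickly"
[1,2] (S/(N/S))\S  lex  "bone"
[0,2] S/(N/S)  <  k=1
[2,3] (N/S)/NP  lex  "built"
[3,4] NP  lex  "no"
[2,4] N/S  >  k=3
[0,4] S  >  k=2

[0,4] S   >
  [0,2] S/(N/S)   <
    [0,1] "quickly" : S
    [1,2] "bone" : (S/(N/S))\S
  [2,4] N/S   >
    [2,3] "built" : (N/S)/NP
    [3,4] "no" : NP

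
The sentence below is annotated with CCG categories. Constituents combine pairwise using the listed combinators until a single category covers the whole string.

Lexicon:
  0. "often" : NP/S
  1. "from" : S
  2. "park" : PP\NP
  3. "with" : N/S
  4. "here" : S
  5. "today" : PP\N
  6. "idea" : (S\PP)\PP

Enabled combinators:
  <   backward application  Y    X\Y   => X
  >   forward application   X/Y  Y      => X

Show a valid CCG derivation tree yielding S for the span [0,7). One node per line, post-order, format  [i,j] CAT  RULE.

[0,7] S   <
  [0,3] PP   <
    [0,2] NP   >
      [0,1] "often" : NP/S
      [1,2] "from" : S
    [2,3] "park" : PP\NP
  [3,7] S\PP   <
    [3,6] PP   <
      [3,5] N   >
        [3,4] "with" : N/S
        [4,5] "here" : S
      [5,6] "today" : PP\N
    [6,7] "idea" : (S\PP)\PP

[0,1] NP/S  lex  "often"
[1,2] S  lex  "from"
[0,2] NP  >  k=1
[2,3] PP\NP  lex  "park"
[0,3] PP  <  k=2
[3,4] N/S  lex  "with"
[4,5] S  lex  "here"
[3,5] N  >  k=4
[5,6] PP\N  lex  "today"
[3,6] PP  <  k=5
[6,7] (S\PP)\PP  lex  "idea"
[3,7] S\PP  <  k=6
[0,7] S  <  k=3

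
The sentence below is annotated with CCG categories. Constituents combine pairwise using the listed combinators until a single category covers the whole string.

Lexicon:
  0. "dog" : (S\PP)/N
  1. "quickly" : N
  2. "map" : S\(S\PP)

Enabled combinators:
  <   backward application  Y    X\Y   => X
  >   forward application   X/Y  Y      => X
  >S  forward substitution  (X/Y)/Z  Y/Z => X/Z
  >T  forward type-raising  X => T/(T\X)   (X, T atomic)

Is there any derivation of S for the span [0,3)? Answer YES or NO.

[0,3] S   <
  [0,2] S\PP   >
    [0,1] "dog" : (S\PP)/N
    [1,2] "quickly" : N
  [2,3] "map" : S\(S\PP)

YES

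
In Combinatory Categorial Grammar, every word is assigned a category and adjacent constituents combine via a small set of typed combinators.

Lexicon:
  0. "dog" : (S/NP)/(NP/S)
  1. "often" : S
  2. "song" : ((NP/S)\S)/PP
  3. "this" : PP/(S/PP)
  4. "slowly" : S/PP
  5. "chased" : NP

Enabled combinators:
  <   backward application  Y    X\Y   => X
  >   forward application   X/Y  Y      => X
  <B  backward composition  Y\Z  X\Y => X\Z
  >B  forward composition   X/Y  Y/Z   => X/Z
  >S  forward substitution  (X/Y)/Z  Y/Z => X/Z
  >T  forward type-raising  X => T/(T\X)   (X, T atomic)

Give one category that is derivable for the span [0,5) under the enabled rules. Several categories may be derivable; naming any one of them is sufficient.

S/NP

[0,6] S   >
  [0,5] S/NP   >
    [0,1] "dog" : (S/NP)/(NP/S)
    [1,5] NP/S   <
      [1,2] "often" : S
      [2,5] (NP/S)\S   >
        [2,3] "song" : ((NP/S)\S)/PP
        [3,5] PP   >
          [3,4] "this" : PP/(S/PP)
          [4,5] "slowly" : S/PP
  [5,6] "chased" : NP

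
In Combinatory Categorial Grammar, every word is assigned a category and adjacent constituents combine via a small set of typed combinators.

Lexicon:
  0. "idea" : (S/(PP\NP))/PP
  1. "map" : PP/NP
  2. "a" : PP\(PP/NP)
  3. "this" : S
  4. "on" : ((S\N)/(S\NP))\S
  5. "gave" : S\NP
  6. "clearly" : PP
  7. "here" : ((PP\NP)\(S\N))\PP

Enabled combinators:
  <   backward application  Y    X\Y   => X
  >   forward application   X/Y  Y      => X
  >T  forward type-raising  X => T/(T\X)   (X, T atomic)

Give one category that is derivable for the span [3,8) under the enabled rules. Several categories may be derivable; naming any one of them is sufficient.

[0,8] S   >
  [0,3] S/(PP\NP)   >
    [0,1] "idea" : (S/(PP\NP))/PP
    [1,3] PP   <
      [1,2] "map" : PP/NP
      [2,3] "a" : PP\(PP/NP)
  [3,8] PP\NP   <
    [3,6] S\N   >
      [3,5] (S\N)/(S\NP)   <
        [3,4] "this" : S
        [4,5] "on" : ((S\N)/(S\NP))\S
      [5,6] "gave" : S\NP
    [6,8] (PP\NP)\(S\N)   <
      [6,7] "clearly" : PP
      [7,8] "here" : ((PP\NP)\(S\N))\PP

PP\NP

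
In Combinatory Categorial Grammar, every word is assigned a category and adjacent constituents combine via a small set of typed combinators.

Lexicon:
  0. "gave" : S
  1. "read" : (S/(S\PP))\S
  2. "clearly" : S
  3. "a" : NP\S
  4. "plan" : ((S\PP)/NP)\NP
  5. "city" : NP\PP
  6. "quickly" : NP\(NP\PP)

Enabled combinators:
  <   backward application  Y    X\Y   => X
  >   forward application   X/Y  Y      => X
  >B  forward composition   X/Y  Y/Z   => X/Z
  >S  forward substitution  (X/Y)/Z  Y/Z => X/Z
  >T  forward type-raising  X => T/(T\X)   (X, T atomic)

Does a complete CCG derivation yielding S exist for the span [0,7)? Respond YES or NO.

YES

[0,7] S   >
  [0,2] S/(S\PP)   <
    [0,1] "gave" : S
    [1,2] "read" : (S/(S\PP))\S
  [2,7] S\PP   >
    [2,5] (S\PP)/NP   <
      [2,4] NP   >
        [2,3] NP/(NP\S)   >T
          [2,3] "clearly" : S
        [3,4] "a" : NP\S
      [4,5] "plan" : ((S\PP)/NP)\NP
    [5,7] NP   <
      [5,6] "city" : NP\PP
      [6,7] "quickly" : NP\(NP\PP)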